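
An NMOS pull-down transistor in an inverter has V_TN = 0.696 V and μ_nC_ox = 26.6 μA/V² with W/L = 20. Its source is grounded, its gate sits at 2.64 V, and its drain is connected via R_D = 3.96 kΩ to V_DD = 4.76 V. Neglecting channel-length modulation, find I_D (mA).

V_GS = V_G = 2.64 V, so V_ov = 2.64 − 0.696 = 1.94 V.
k_n = μ_nC_ox · (W/L) = 0.532 mA/V².
Assume saturation: I_D = ½ k_n V_ov² = 0.5 × 0.532 × 1.94² = 1.01 mA, giving V_DS = V_DD − I_D R_D = 4.76 − 1.01 × 3.96 = 0.779 V.
But 0.779 V < V_ov = 1.94 V, so the device is actually in triode.
In triode I_D = k_n[V_ov V_DS − ½ V_DS²] and I_D = (V_DD − V_DS)/R_D. Equating: 1.05 V_DS² − 5.095 V_DS + 4.76 = 0, giving V_DS = 1.26 V (the root below V_ov).
I_D = (4.76 − 1.26) / 3.96 = 0.883 mA.

I_D = 0.883 mA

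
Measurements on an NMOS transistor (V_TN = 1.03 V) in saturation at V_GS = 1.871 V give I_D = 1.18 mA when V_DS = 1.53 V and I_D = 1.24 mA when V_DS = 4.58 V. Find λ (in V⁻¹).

With V_GS fixed, I_D ∝ (1 + λ V_DS) in saturation, so I_D2/I_D1 = (1 + λ V_DS2)/(1 + λ V_DS1).
1.24/1.18 = 1.051 = (1 + 4.58 λ)/(1 + 1.53 λ).
Solving: λ (I_D1 V_DS2 − I_D2 V_DS1) = I_D2 − I_D1, so λ = (1.24 − 1.18) / (1.18 × 4.58 − 1.24 × 1.53) = 0.06 / 3.51 = 0.0171 V⁻¹.

λ = 0.0171 V⁻¹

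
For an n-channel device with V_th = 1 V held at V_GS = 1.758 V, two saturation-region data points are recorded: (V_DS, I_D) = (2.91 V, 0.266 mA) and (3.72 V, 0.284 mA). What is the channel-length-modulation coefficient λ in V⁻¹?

With V_GS fixed, I_D ∝ (1 + λ V_DS) in saturation, so I_D2/I_D1 = (1 + λ V_DS2)/(1 + λ V_DS1).
0.284/0.266 = 1.068 = (1 + 3.72 λ)/(1 + 2.91 λ).
Solving: λ (I_D1 V_DS2 − I_D2 V_DS1) = I_D2 − I_D1, so λ = (0.284 − 0.266) / (0.266 × 3.72 − 0.284 × 2.91) = 0.018 / 0.163 = 0.11 V⁻¹.

λ = 0.110 V⁻¹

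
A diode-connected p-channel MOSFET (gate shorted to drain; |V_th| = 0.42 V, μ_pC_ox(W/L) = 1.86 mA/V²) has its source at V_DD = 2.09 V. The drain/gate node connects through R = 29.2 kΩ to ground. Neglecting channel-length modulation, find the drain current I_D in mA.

With gate tied to drain, V_SG = V_SD ≥ V_SG − |V_th|, so the device is in saturation.
KCL at the drain: ½ k_p (V_SG − |V_th|)² = (V_DD − V_SG)/R.
Let x = V_SG − 0.42. Then 27.2 x² + x − 1.67 = 0, giving x = 0.23 V (positive root), so V_SG = 0.65 V.
I_D = (V_DD − V_SG)/R = (2.09 − 0.65) / 29.2 = 0.0493 mA.

I_D = 0.0493 mA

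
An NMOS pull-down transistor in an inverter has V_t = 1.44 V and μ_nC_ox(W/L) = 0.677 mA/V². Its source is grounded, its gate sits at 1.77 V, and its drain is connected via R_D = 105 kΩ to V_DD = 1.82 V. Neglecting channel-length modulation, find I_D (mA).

I_D = 0.0165 mA

V_GS = V_G = 1.77 V, so V_ov = 1.77 − 1.44 = 0.33 V.
Assume saturation: I_D = ½ k_n V_ov² = 0.5 × 0.677 × 0.33² = 0.0369 mA, giving V_DS = V_DD − I_D R_D = 1.82 − 0.0369 × 105 = -2.05 V.
But -2.05 V < V_ov = 0.33 V, so the device is actually in triode.
In triode I_D = k_n[V_ov V_DS − ½ V_DS²] and I_D = (V_DD − V_DS)/R_D. Equating: 35.5 V_DS² − 24.46 V_DS + 1.82 = 0, giving V_DS = 0.0849 V (the root below V_ov).
I_D = (1.82 − 0.0849) / 105 = 0.0165 mA.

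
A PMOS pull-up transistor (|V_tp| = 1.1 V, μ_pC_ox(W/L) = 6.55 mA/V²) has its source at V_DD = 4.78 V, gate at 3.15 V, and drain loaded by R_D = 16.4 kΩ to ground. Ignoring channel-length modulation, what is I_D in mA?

V_SG = V_DD − V_G = 4.78 − 3.15 = 1.63 V, so V_ov = 1.63 − 1.1 = 0.53 V.
Assume saturation: I_D = ½ k_p V_ov² = 0.5 × 6.55 × 0.53² = 0.92 mA, giving V_SD = V_DD − I_D R_D = 4.78 − 0.92 × 16.4 = -10.3 V.
But -10.3 V < V_ov = 0.53 V, so the device is actually in triode.
In triode I_D = k_p[V_ov V_SD − ½ V_SD²] and I_D = (V_DD − V_SD)/R_D. Equating: 53.7 V_SD² − 57.93 V_SD + 4.78 = 0, giving V_SD = 0.09 V (the root below V_ov).
I_D = (4.78 − 0.09) / 16.4 = 0.286 mA.

I_D = 0.286 mA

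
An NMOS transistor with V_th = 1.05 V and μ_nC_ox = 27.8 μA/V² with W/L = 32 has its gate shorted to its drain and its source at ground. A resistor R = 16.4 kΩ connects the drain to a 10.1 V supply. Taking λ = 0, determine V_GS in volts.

With gate tied to drain, V_GS = V_DS ≥ V_GS − V_th, so the device is in saturation.
k_n = μ_nC_ox · (W/L) = 0.8896 mA/V².
KCL at the drain: ½ k_n (V_GS − V_th)² = (V_DD − V_GS)/R.
Let x = V_GS − 1.05. Then 7.29 x² + x − 9.05 = 0, giving x = 1.05 V (positive root), so V_GS = 2.1 V.
I_D = (V_DD − V_GS)/R = (10.1 − 2.1) / 16.4 = 0.488 mA.

V_GS = 2.10 V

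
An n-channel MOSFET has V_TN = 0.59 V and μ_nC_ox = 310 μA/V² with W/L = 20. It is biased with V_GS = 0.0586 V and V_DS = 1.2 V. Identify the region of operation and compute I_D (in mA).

V_GS = 0.0586 V < V_TN = 0.59 V, so the transistor is in cutoff.

Cutoff; I_D = 0 mA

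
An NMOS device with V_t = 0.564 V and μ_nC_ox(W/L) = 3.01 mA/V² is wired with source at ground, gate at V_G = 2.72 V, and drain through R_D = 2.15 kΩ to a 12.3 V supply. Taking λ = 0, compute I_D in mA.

I_D = 5.22 mA

V_GS = V_G = 2.72 V, so V_ov = 2.72 − 0.564 = 2.16 V.
Assume saturation: I_D = ½ k_n V_ov² = 0.5 × 3.01 × 2.16² = 7 mA, giving V_DS = V_DD − I_D R_D = 12.3 − 7 × 2.15 = -2.74 V.
But -2.74 V < V_ov = 2.16 V, so the device is actually in triode.
In triode I_D = k_n[V_ov V_DS − ½ V_DS²] and I_D = (V_DD − V_DS)/R_D. Equating: 3.24 V_DS² − 14.95 V_DS + 12.3 = 0, giving V_DS = 1.07 V (the root below V_ov).
I_D = (12.3 − 1.07) / 2.15 = 5.22 mA.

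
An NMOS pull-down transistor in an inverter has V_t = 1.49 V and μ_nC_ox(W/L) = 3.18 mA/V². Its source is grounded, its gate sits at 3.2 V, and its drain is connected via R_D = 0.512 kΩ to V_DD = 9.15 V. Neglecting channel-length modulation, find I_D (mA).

V_GS = V_G = 3.2 V, so V_ov = 3.2 − 1.49 = 1.71 V.
Assume saturation: I_D = ½ k_n V_ov² = 0.5 × 3.18 × 1.71² = 4.65 mA, giving V_DS = V_DD − I_D R_D = 9.15 − 4.65 × 0.512 = 6.77 V.
V_DS = 6.77 V ≥ V_ov = 1.71 V, confirming saturation.

I_D = 4.65 mA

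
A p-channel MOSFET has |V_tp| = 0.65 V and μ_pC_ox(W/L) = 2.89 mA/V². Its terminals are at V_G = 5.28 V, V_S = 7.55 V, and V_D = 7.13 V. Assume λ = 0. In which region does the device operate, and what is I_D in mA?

V_SG = V_S − V_G = 7.55 − 5.28 = 2.27 V; V_SD = V_S − V_D = 7.55 − 7.13 = 0.42 V.
V_ov = V_SG − |V_tp| = 2.27 − 0.65 = 1.62 V.
Since V_SD = 0.42 V < V_ov = 1.62 V, the device is in the triode region.
I_D = k_p [V_ov · V_SD − ½ V_SD²] = 2.89 × [1.62 × 0.42 − 0.5 × 0.42²] = 1.71 mA.

Triode; I_D = 1.71 mA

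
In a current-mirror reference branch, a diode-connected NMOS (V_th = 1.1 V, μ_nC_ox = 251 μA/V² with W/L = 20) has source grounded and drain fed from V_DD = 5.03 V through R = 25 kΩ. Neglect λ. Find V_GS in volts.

V_GS = 1.34 V

With gate tied to drain, V_GS = V_DS ≥ V_GS − V_th, so the device is in saturation.
k_n = μ_nC_ox · (W/L) = 5.02 mA/V².
KCL at the drain: ½ k_n (V_GS − V_th)² = (V_DD − V_GS)/R.
Let x = V_GS − 1.1. Then 62.7 x² + x − 3.93 = 0, giving x = 0.242 V (positive root), so V_GS = 1.34 V.
I_D = (V_DD − V_GS)/R = (5.03 − 1.34) / 25 = 0.148 mA.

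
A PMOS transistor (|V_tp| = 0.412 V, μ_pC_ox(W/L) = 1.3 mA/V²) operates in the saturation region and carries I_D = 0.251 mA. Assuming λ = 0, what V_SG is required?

In saturation I_D = ½ k_p (V_SG − |V_tp|)², so V_SG − |V_tp| = √(2 I_D / k_p) = √(2 × 0.251 / 1.3) = 0.621 V.
V_SG = 0.412 + 0.621 = 1.03 V.

V_SG = 1.03 V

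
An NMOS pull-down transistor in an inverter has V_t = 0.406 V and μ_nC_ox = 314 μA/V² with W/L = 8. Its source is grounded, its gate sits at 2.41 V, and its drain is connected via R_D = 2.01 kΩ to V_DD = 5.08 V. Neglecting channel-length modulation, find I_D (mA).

I_D = 2.27 mA

V_GS = V_G = 2.41 V, so V_ov = 2.41 − 0.406 = 2 V.
k_n = μ_nC_ox · (W/L) = 2.512 mA/V².
Assume saturation: I_D = ½ k_n V_ov² = 0.5 × 2.512 × 2² = 5.04 mA, giving V_DS = V_DD − I_D R_D = 5.08 − 5.04 × 2.01 = -5.06 V.
But -5.06 V < V_ov = 2 V, so the device is actually in triode.
In triode I_D = k_n[V_ov V_DS − ½ V_DS²] and I_D = (V_DD − V_DS)/R_D. Equating: 2.52 V_DS² − 11.12 V_DS + 5.08 = 0, giving V_DS = 0.518 V (the root below V_ov).
I_D = (5.08 − 0.518) / 2.01 = 2.27 mA.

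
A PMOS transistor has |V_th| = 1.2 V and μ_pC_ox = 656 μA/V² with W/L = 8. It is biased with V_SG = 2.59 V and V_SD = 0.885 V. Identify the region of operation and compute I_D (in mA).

k_p = μ_pC_ox · (W/L) = 5.248 mA/V².
V_ov = V_SG − |V_th| = 2.59 − 1.2 = 1.39 V.
Since V_SD = 0.885 V < V_ov = 1.39 V, the device is in the triode region.
I_D = k_p [V_ov · V_SD − ½ V_SD²] = 5.248 × [1.39 × 0.885 − 0.5 × 0.885²] = 4.4 mA.

Triode; I_D = 4.40 mA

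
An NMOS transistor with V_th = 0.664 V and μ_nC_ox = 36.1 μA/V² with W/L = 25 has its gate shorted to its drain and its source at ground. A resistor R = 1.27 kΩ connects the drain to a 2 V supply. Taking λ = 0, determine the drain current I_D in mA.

With gate tied to drain, V_GS = V_DS ≥ V_GS − V_th, so the device is in saturation.
k_n = μ_nC_ox · (W/L) = 0.9025 mA/V².
KCL at the drain: ½ k_n (V_GS − V_th)² = (V_DD − V_GS)/R.
Let x = V_GS − 0.664. Then 0.573 x² + x − 1.336 = 0, giving x = 0.886 V (positive root), so V_GS = 1.55 V.
I_D = (V_DD − V_GS)/R = (2 − 1.55) / 1.27 = 0.354 mA.

I_D = 0.354 mA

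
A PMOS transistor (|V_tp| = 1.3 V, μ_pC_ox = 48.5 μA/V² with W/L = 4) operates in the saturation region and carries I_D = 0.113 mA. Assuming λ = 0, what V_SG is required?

V_SG = 2.38 V

k_p = μ_pC_ox · (W/L) = 0.194 mA/V².
In saturation I_D = ½ k_p (V_SG − |V_tp|)², so V_SG − |V_tp| = √(2 I_D / k_p) = √(2 × 0.113 / 0.194) = 1.08 V.
V_SG = 1.3 + 1.08 = 2.38 V.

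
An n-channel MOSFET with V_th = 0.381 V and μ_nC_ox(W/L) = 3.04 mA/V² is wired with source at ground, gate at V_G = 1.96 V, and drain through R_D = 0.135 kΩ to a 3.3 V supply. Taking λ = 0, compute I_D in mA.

I_D = 3.79 mA

V_GS = V_G = 1.96 V, so V_ov = 1.96 − 0.381 = 1.58 V.
Assume saturation: I_D = ½ k_n V_ov² = 0.5 × 3.04 × 1.58² = 3.79 mA, giving V_DS = V_DD − I_D R_D = 3.3 − 3.79 × 0.135 = 2.79 V.
V_DS = 2.79 V ≥ V_ov = 1.58 V, confirming saturation.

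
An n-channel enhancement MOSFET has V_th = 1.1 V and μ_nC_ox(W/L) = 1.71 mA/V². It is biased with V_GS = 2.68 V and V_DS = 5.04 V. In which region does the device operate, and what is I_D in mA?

V_ov = V_GS − V_th = 2.68 − 1.1 = 1.58 V.
Since V_DS = 5.04 V ≥ V_ov = 1.58 V, the device is in saturation.
I_D = ½ k_n V_ov² = 0.5 × 1.71 × 1.58² = 2.13 mA.

Saturation; I_D = 2.13 mA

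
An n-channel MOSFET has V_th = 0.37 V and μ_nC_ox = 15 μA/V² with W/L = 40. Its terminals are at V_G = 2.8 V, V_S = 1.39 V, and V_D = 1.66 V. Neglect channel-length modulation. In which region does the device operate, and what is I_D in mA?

Triode; I_D = 0.147 mA

V_GS = V_G − V_S = 2.8 − 1.39 = 1.41 V; V_DS = V_D − V_S = 1.66 − 1.39 = 0.27 V.
k_n = μ_nC_ox · (W/L) = 0.6 mA/V².
V_ov = V_GS − V_th = 1.41 − 0.37 = 1.04 V.
Since V_DS = 0.27 V < V_ov = 1.04 V, the device is in the triode region.
I_D = k_n [V_ov · V_DS − ½ V_DS²] = 0.6 × [1.04 × 0.27 − 0.5 × 0.27²] = 0.147 mA.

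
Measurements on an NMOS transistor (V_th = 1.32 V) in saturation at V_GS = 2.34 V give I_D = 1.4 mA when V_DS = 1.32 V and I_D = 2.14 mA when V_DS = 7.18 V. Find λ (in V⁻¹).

λ = 0.102 V⁻¹

With V_GS fixed, I_D ∝ (1 + λ V_DS) in saturation, so I_D2/I_D1 = (1 + λ V_DS2)/(1 + λ V_DS1).
2.14/1.4 = 1.529 = (1 + 7.18 λ)/(1 + 1.32 λ).
Solving: λ (I_D1 V_DS2 − I_D2 V_DS1) = I_D2 − I_D1, so λ = (2.14 − 1.4) / (1.4 × 7.18 − 2.14 × 1.32) = 0.74 / 7.23 = 0.102 V⁻¹.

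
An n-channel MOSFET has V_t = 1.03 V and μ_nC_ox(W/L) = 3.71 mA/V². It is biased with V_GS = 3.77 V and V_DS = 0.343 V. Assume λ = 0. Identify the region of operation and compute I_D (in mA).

V_ov = V_GS − V_t = 3.77 − 1.03 = 2.74 V.
Since V_DS = 0.343 V < V_ov = 2.74 V, the device is in the triode region.
I_D = k_n [V_ov · V_DS − ½ V_DS²] = 3.71 × [2.74 × 0.343 − 0.5 × 0.343²] = 3.27 mA.

Triode; I_D = 3.27 mA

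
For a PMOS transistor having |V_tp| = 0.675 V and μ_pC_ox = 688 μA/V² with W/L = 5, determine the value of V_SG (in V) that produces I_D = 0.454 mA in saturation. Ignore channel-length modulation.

V_SG = 1.19 V

k_p = μ_pC_ox · (W/L) = 3.44 mA/V².
In saturation I_D = ½ k_p (V_SG − |V_tp|)², so V_SG − |V_tp| = √(2 I_D / k_p) = √(2 × 0.454 / 3.44) = 0.514 V.
V_SG = 0.675 + 0.514 = 1.19 V.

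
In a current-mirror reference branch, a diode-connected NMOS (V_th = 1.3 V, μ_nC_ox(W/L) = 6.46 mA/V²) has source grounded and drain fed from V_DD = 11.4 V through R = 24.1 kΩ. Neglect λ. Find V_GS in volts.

With gate tied to drain, V_GS = V_DS ≥ V_GS − V_th, so the device is in saturation.
KCL at the drain: ½ k_n (V_GS − V_th)² = (V_DD − V_GS)/R.
Let x = V_GS − 1.3. Then 77.8 x² + x − 10.1 = 0, giving x = 0.354 V (positive root), so V_GS = 1.65 V.
I_D = (V_DD − V_GS)/R = (11.4 − 1.65) / 24.1 = 0.404 mA.

V_GS = 1.65 V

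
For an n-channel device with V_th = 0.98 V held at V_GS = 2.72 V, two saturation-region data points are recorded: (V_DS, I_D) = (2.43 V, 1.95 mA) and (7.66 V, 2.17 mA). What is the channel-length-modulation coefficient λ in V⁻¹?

λ = 0.0228 V⁻¹

With V_GS fixed, I_D ∝ (1 + λ V_DS) in saturation, so I_D2/I_D1 = (1 + λ V_DS2)/(1 + λ V_DS1).
2.17/1.95 = 1.113 = (1 + 7.66 λ)/(1 + 2.43 λ).
Solving: λ (I_D1 V_DS2 − I_D2 V_DS1) = I_D2 − I_D1, so λ = (2.17 − 1.95) / (1.95 × 7.66 − 2.17 × 2.43) = 0.22 / 9.66 = 0.0228 V⁻¹.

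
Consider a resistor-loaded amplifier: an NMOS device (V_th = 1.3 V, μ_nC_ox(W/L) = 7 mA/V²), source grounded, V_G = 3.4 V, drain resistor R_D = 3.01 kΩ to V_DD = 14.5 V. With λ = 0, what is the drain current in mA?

I_D = 4.70 mA

V_GS = V_G = 3.4 V, so V_ov = 3.4 − 1.3 = 2.1 V.
Assume saturation: I_D = ½ k_n V_ov² = 0.5 × 7 × 2.1² = 15.4 mA, giving V_DS = V_DD − I_D R_D = 14.5 − 15.4 × 3.01 = -32 V.
But -32 V < V_ov = 2.1 V, so the device is actually in triode.
In triode I_D = k_n[V_ov V_DS − ½ V_DS²] and I_D = (V_DD − V_DS)/R_D. Equating: 10.5 V_DS² − 45.25 V_DS + 14.5 = 0, giving V_DS = 0.349 V (the root below V_ov).
I_D = (14.5 − 0.349) / 3.01 = 4.7 mA.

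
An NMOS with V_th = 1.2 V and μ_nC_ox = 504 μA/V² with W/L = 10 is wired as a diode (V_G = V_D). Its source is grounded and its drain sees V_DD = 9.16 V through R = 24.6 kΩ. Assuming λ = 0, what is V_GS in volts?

V_GS = 1.55 V

With gate tied to drain, V_GS = V_DS ≥ V_GS − V_th, so the device is in saturation.
k_n = μ_nC_ox · (W/L) = 5.04 mA/V².
KCL at the drain: ½ k_n (V_GS − V_th)² = (V_DD − V_GS)/R.
Let x = V_GS − 1.2. Then 62 x² + x − 7.96 = 0, giving x = 0.35 V (positive root), so V_GS = 1.55 V.
I_D = (V_DD − V_GS)/R = (9.16 − 1.55) / 24.6 = 0.309 mA.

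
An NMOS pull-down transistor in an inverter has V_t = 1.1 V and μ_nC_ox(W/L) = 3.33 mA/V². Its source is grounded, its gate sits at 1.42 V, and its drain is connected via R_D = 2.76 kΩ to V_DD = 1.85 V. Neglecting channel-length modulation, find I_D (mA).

V_GS = V_G = 1.42 V, so V_ov = 1.42 − 1.1 = 0.32 V.
Assume saturation: I_D = ½ k_n V_ov² = 0.5 × 3.33 × 0.32² = 0.17 mA, giving V_DS = V_DD − I_D R_D = 1.85 − 0.17 × 2.76 = 1.38 V.
V_DS = 1.38 V ≥ V_ov = 0.32 V, confirming saturation.

I_D = 0.170 mA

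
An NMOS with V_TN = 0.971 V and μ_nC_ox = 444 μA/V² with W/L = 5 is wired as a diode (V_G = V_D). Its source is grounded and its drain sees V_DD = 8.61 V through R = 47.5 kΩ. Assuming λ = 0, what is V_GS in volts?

With gate tied to drain, V_GS = V_DS ≥ V_GS − V_TN, so the device is in saturation.
k_n = μ_nC_ox · (W/L) = 2.22 mA/V².
KCL at the drain: ½ k_n (V_GS − V_TN)² = (V_DD − V_GS)/R.
Let x = V_GS − 0.971. Then 52.7 x² + x − 7.639 = 0, giving x = 0.371 V (positive root), so V_GS = 1.34 V.
I_D = (V_DD − V_GS)/R = (8.61 − 1.34) / 47.5 = 0.153 mA.

V_GS = 1.34 V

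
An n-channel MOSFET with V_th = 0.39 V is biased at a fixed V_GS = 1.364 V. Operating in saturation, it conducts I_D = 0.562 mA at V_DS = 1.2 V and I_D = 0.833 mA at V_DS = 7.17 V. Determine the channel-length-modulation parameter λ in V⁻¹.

λ = 0.0894 V⁻¹

With V_GS fixed, I_D ∝ (1 + λ V_DS) in saturation, so I_D2/I_D1 = (1 + λ V_DS2)/(1 + λ V_DS1).
0.833/0.562 = 1.482 = (1 + 7.17 λ)/(1 + 1.2 λ).
Solving: λ (I_D1 V_DS2 − I_D2 V_DS1) = I_D2 − I_D1, so λ = (0.833 − 0.562) / (0.562 × 7.17 − 0.833 × 1.2) = 0.271 / 3.03 = 0.0894 V⁻¹.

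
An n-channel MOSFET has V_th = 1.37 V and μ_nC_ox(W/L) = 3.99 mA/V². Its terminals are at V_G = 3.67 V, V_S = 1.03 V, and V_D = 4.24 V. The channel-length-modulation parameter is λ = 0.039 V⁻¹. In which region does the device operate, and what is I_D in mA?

Saturation; I_D = 3.62 mA

V_GS = V_G − V_S = 3.67 − 1.03 = 2.64 V; V_DS = V_D − V_S = 4.24 − 1.03 = 3.21 V.
V_ov = V_GS − V_th = 2.64 − 1.37 = 1.27 V.
Since V_DS = 3.21 V ≥ V_ov = 1.27 V, the device is in saturation.
I_D = ½ k_n V_ov² (1 + λ V_DS) = 0.5 × 3.99 × 1.27² × (1 + 0.039 × 3.21) = 3.62 mA.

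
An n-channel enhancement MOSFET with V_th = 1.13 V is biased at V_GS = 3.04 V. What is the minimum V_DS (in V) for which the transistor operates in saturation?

V_DS,sat = 1.91 V

The boundary between triode and saturation is V_DS = V_GS − V_th = V_ov.
V_ov = 3.04 − 1.13 = 1.91 V.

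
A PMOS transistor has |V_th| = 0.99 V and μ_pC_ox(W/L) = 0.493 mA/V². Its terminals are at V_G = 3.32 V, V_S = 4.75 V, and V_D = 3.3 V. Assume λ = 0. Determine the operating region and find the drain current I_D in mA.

V_SG = V_S − V_G = 4.75 − 3.32 = 1.43 V; V_SD = V_S − V_D = 4.75 − 3.3 = 1.45 V.
V_ov = V_SG − |V_th| = 1.43 − 0.99 = 0.44 V.
Since V_SD = 1.45 V ≥ V_ov = 0.44 V, the device is in saturation.
I_D = ½ k_p V_ov² = 0.5 × 0.493 × 0.44² = 0.0477 mA.

Saturation; I_D = 0.0477 mA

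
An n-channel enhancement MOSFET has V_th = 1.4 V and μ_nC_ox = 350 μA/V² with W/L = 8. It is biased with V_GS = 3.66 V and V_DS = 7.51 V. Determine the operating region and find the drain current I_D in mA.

k_n = μ_nC_ox · (W/L) = 2.8 mA/V².
V_ov = V_GS − V_th = 3.66 − 1.4 = 2.26 V.
Since V_DS = 7.51 V ≥ V_ov = 2.26 V, the device is in saturation.
I_D = ½ k_n V_ov² = 0.5 × 2.8 × 2.26² = 7.15 mA.

Saturation; I_D = 7.15 mA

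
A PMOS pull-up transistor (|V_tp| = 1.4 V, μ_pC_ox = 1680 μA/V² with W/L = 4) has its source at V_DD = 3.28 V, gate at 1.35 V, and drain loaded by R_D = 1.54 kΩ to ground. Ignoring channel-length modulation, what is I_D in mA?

I_D = 0.944 mA

V_SG = V_DD − V_G = 3.28 − 1.35 = 1.93 V, so V_ov = 1.93 − 1.4 = 0.53 V.
k_p = μ_pC_ox · (W/L) = 6.72 mA/V².
Assume saturation: I_D = ½ k_p V_ov² = 0.5 × 6.72 × 0.53² = 0.944 mA, giving V_SD = V_DD − I_D R_D = 3.28 − 0.944 × 1.54 = 1.83 V.
V_SD = 1.83 V ≥ V_ov = 0.53 V, confirming saturation.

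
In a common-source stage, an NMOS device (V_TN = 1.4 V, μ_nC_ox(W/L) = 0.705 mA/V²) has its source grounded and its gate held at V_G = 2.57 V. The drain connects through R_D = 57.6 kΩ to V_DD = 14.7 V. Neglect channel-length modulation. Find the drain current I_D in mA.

I_D = 0.249 mA

V_GS = V_G = 2.57 V, so V_ov = 2.57 − 1.4 = 1.17 V.
Assume saturation: I_D = ½ k_n V_ov² = 0.5 × 0.705 × 1.17² = 0.483 mA, giving V_DS = V_DD − I_D R_D = 14.7 − 0.483 × 57.6 = -13.1 V.
But -13.1 V < V_ov = 1.17 V, so the device is actually in triode.
In triode I_D = k_n[V_ov V_DS − ½ V_DS²] and I_D = (V_DD − V_DS)/R_D. Equating: 20.3 V_DS² − 48.51 V_DS + 14.7 = 0, giving V_DS = 0.356 V (the root below V_ov).
I_D = (14.7 − 0.356) / 57.6 = 0.249 mA.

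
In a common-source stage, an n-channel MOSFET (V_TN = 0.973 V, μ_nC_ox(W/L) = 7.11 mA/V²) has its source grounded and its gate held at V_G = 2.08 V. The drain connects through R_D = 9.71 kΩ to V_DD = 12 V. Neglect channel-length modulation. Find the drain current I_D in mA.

V_GS = V_G = 2.08 V, so V_ov = 2.08 − 0.973 = 1.11 V.
Assume saturation: I_D = ½ k_n V_ov² = 0.5 × 7.11 × 1.11² = 4.36 mA, giving V_DS = V_DD − I_D R_D = 12 − 4.36 × 9.71 = -30.3 V.
But -30.3 V < V_ov = 1.11 V, so the device is actually in triode.
In triode I_D = k_n[V_ov V_DS − ½ V_DS²] and I_D = (V_DD − V_DS)/R_D. Equating: 34.5 V_DS² − 77.43 V_DS + 12 = 0, giving V_DS = 0.167 V (the root below V_ov).
I_D = (12 − 0.167) / 9.71 = 1.22 mA.

I_D = 1.22 mA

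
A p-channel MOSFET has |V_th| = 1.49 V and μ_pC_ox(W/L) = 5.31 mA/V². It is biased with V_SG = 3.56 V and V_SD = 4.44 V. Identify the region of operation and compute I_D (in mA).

V_ov = V_SG − |V_th| = 3.56 − 1.49 = 2.07 V.
Since V_SD = 4.44 V ≥ V_ov = 2.07 V, the device is in saturation.
I_D = ½ k_p V_ov² = 0.5 × 5.31 × 2.07² = 11.4 mA.

Saturation; I_D = 11.4 mA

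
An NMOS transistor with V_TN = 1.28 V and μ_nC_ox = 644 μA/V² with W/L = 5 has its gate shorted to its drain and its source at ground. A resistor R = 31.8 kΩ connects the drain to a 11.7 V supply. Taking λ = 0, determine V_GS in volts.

With gate tied to drain, V_GS = V_DS ≥ V_GS − V_TN, so the device is in saturation.
k_n = μ_nC_ox · (W/L) = 3.22 mA/V².
KCL at the drain: ½ k_n (V_GS − V_TN)² = (V_DD − V_GS)/R.
Let x = V_GS − 1.28. Then 51.2 x² + x − 10.42 = 0, giving x = 0.441 V (positive root), so V_GS = 1.72 V.
I_D = (V_DD − V_GS)/R = (11.7 − 1.72) / 31.8 = 0.314 mA.

V_GS = 1.72 V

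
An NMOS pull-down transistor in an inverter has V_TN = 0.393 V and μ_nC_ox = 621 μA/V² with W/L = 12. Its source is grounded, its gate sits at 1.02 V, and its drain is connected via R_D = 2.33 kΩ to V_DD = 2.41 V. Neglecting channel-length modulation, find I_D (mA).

I_D = 0.928 mA

V_GS = V_G = 1.02 V, so V_ov = 1.02 − 0.393 = 0.627 V.
k_n = μ_nC_ox · (W/L) = 7.452 mA/V².
Assume saturation: I_D = ½ k_n V_ov² = 0.5 × 7.452 × 0.627² = 1.46 mA, giving V_DS = V_DD − I_D R_D = 2.41 − 1.46 × 2.33 = -1 V.
But -1 V < V_ov = 0.627 V, so the device is actually in triode.
In triode I_D = k_n[V_ov V_DS − ½ V_DS²] and I_D = (V_DD − V_DS)/R_D. Equating: 8.68 V_DS² − 11.89 V_DS + 2.41 = 0, giving V_DS = 0.247 V (the root below V_ov).
I_D = (2.41 − 0.247) / 2.33 = 0.928 mA.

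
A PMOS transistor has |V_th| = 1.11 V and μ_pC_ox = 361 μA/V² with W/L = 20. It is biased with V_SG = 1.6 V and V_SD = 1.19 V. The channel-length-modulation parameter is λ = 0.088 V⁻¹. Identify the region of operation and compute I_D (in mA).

k_p = μ_pC_ox · (W/L) = 7.22 mA/V².
V_ov = V_SG − |V_th| = 1.6 − 1.11 = 0.49 V.
Since V_SD = 1.19 V ≥ V_ov = 0.49 V, the device is in saturation.
I_D = ½ k_p V_ov² (1 + λ V_SD) = 0.5 × 7.22 × 0.49² × (1 + 0.088 × 1.19) = 0.958 mA.

Saturation; I_D = 0.958 mA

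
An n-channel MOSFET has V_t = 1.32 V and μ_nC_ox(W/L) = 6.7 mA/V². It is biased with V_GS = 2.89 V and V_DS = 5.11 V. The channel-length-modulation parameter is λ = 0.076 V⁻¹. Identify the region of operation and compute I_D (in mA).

V_ov = V_GS − V_t = 2.89 − 1.32 = 1.57 V.
Since V_DS = 5.11 V ≥ V_ov = 1.57 V, the device is in saturation.
I_D = ½ k_n V_ov² (1 + λ V_DS) = 0.5 × 6.7 × 1.57² × (1 + 0.076 × 5.11) = 11.5 mA.

Saturation; I_D = 11.5 mA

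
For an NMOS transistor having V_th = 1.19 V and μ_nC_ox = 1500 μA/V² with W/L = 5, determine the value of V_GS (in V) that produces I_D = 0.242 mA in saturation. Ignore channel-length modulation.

V_GS = 1.44 V

k_n = μ_nC_ox · (W/L) = 7.5 mA/V².
In saturation I_D = ½ k_n (V_GS − V_th)², so V_GS − V_th = √(2 I_D / k_n) = √(2 × 0.242 / 7.5) = 0.254 V.
V_GS = 1.19 + 0.254 = 1.44 V.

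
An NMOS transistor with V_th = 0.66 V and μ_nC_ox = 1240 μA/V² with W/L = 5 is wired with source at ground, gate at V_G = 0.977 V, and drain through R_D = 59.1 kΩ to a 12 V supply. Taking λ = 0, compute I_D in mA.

V_GS = V_G = 0.977 V, so V_ov = 0.977 − 0.66 = 0.317 V.
k_n = μ_nC_ox · (W/L) = 6.2 mA/V².
Assume saturation: I_D = ½ k_n V_ov² = 0.5 × 6.2 × 0.317² = 0.312 mA, giving V_DS = V_DD − I_D R_D = 12 − 0.312 × 59.1 = -6.41 V.
But -6.41 V < V_ov = 0.317 V, so the device is actually in triode.
In triode I_D = k_n[V_ov V_DS − ½ V_DS²] and I_D = (V_DD − V_DS)/R_D. Equating: 183 V_DS² − 117.2 V_DS + 12 = 0, giving V_DS = 0.128 V (the root below V_ov).
I_D = (12 − 0.128) / 59.1 = 0.201 mA.

I_D = 0.201 mA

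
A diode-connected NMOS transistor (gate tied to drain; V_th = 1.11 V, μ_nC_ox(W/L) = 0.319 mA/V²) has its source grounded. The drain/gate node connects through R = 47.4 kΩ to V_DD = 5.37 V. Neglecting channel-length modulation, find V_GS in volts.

V_GS = 1.80 V

With gate tied to drain, V_GS = V_DS ≥ V_GS − V_th, so the device is in saturation.
KCL at the drain: ½ k_n (V_GS − V_th)² = (V_DD − V_GS)/R.
Let x = V_GS − 1.11. Then 7.56 x² + x − 4.26 = 0, giving x = 0.687 V (positive root), so V_GS = 1.8 V.
I_D = (V_DD − V_GS)/R = (5.37 − 1.8) / 47.4 = 0.0754 mA.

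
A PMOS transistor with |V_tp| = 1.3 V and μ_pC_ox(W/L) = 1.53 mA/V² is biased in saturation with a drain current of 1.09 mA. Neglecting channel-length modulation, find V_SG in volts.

V_SG = 2.49 V

In saturation I_D = ½ k_p (V_SG − |V_tp|)², so V_SG − |V_tp| = √(2 I_D / k_p) = √(2 × 1.09 / 1.53) = 1.19 V.
V_SG = 1.3 + 1.19 = 2.49 V.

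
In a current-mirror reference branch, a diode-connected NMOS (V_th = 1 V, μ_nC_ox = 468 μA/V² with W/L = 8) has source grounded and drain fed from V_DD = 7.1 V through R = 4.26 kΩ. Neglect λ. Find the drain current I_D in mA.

I_D = 1.24 mA

With gate tied to drain, V_GS = V_DS ≥ V_GS − V_th, so the device is in saturation.
k_n = μ_nC_ox · (W/L) = 3.744 mA/V².
KCL at the drain: ½ k_n (V_GS − V_th)² = (V_DD − V_GS)/R.
Let x = V_GS − 1. Then 7.97 x² + x − 6.1 = 0, giving x = 0.814 V (positive root), so V_GS = 1.81 V.
I_D = (V_DD − V_GS)/R = (7.1 − 1.81) / 4.26 = 1.24 mA.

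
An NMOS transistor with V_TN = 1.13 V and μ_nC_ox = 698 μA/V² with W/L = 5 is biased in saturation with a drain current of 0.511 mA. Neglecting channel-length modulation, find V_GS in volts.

V_GS = 1.67 V

k_n = μ_nC_ox · (W/L) = 3.49 mA/V².
In saturation I_D = ½ k_n (V_GS − V_TN)², so V_GS − V_TN = √(2 I_D / k_n) = √(2 × 0.511 / 3.49) = 0.541 V.
V_GS = 1.13 + 0.541 = 1.67 V.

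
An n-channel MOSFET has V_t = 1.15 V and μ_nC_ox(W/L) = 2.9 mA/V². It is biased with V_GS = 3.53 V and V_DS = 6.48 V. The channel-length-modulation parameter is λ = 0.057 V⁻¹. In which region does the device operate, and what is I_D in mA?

V_ov = V_GS − V_t = 3.53 − 1.15 = 2.38 V.
Since V_DS = 6.48 V ≥ V_ov = 2.38 V, the device is in saturation.
I_D = ½ k_n V_ov² (1 + λ V_DS) = 0.5 × 2.9 × 2.38² × (1 + 0.057 × 6.48) = 11.2 mA.

Saturation; I_D = 11.2 mA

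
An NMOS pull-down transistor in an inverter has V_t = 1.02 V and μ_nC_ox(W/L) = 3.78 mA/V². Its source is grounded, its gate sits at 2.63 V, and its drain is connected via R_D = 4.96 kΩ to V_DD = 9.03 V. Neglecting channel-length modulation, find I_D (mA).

I_D = 1.76 mA

V_GS = V_G = 2.63 V, so V_ov = 2.63 − 1.02 = 1.61 V.
Assume saturation: I_D = ½ k_n V_ov² = 0.5 × 3.78 × 1.61² = 4.9 mA, giving V_DS = V_DD − I_D R_D = 9.03 − 4.9 × 4.96 = -15.3 V.
But -15.3 V < V_ov = 1.61 V, so the device is actually in triode.
In triode I_D = k_n[V_ov V_DS − ½ V_DS²] and I_D = (V_DD − V_DS)/R_D. Equating: 9.37 V_DS² − 31.19 V_DS + 9.03 = 0, giving V_DS = 0.32 V (the root below V_ov).
I_D = (9.03 − 0.32) / 4.96 = 1.76 mA.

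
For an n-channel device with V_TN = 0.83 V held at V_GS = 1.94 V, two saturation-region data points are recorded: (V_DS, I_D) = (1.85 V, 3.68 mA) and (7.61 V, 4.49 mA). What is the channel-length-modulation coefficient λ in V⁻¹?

With V_GS fixed, I_D ∝ (1 + λ V_DS) in saturation, so I_D2/I_D1 = (1 + λ V_DS2)/(1 + λ V_DS1).
4.49/3.68 = 1.22 = (1 + 7.61 λ)/(1 + 1.85 λ).
Solving: λ (I_D1 V_DS2 − I_D2 V_DS1) = I_D2 − I_D1, so λ = (4.49 − 3.68) / (3.68 × 7.61 − 4.49 × 1.85) = 0.81 / 19.7 = 0.0411 V⁻¹.

λ = 0.0411 V⁻¹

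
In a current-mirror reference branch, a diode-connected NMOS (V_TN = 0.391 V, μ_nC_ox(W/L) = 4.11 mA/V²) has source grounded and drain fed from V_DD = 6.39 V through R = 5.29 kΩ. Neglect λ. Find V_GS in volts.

With gate tied to drain, V_GS = V_DS ≥ V_GS − V_TN, so the device is in saturation.
KCL at the drain: ½ k_n (V_GS − V_TN)² = (V_DD − V_GS)/R.
Let x = V_GS − 0.391. Then 10.9 x² + x − 5.999 = 0, giving x = 0.698 V (positive root), so V_GS = 1.09 V.
I_D = (V_DD − V_GS)/R = (6.39 − 1.09) / 5.29 = 1 mA.

V_GS = 1.09 V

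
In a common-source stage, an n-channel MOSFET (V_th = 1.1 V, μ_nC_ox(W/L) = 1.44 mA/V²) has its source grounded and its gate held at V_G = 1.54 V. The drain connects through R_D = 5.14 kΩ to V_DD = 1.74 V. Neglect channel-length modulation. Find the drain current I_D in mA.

V_GS = V_G = 1.54 V, so V_ov = 1.54 − 1.1 = 0.44 V.
Assume saturation: I_D = ½ k_n V_ov² = 0.5 × 1.44 × 0.44² = 0.139 mA, giving V_DS = V_DD − I_D R_D = 1.74 − 0.139 × 5.14 = 1.02 V.
V_DS = 1.02 V ≥ V_ov = 0.44 V, confirming saturation.

I_D = 0.139 mA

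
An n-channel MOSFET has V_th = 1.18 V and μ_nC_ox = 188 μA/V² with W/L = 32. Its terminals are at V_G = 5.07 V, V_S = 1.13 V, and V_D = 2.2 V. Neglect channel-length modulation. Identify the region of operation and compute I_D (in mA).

V_GS = V_G − V_S = 5.07 − 1.13 = 3.94 V; V_DS = V_D − V_S = 2.2 − 1.13 = 1.07 V.
k_n = μ_nC_ox · (W/L) = 6.016 mA/V².
V_ov = V_GS − V_th = 3.94 − 1.18 = 2.76 V.
Since V_DS = 1.07 V < V_ov = 2.76 V, the device is in the triode region.
I_D = k_n [V_ov · V_DS − ½ V_DS²] = 6.016 × [2.76 × 1.07 − 0.5 × 1.07²] = 14.3 mA.

Triode; I_D = 14.3 mA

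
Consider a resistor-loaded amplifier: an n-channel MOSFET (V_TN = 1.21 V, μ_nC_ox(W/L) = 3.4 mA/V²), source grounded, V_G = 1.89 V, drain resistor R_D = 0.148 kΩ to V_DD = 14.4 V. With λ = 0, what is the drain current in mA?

I_D = 0.786 mA

V_GS = V_G = 1.89 V, so V_ov = 1.89 − 1.21 = 0.68 V.
Assume saturation: I_D = ½ k_n V_ov² = 0.5 × 3.4 × 0.68² = 0.786 mA, giving V_DS = V_DD − I_D R_D = 14.4 − 0.786 × 0.148 = 14.3 V.
V_DS = 14.3 V ≥ V_ov = 0.68 V, confirming saturation.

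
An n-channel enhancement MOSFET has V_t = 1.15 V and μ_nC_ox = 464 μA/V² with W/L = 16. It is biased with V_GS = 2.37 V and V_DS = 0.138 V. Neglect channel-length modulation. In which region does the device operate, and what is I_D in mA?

k_n = μ_nC_ox · (W/L) = 7.424 mA/V².
V_ov = V_GS − V_t = 2.37 − 1.15 = 1.22 V.
Since V_DS = 0.138 V < V_ov = 1.22 V, the device is in the triode region.
I_D = k_n [V_ov · V_DS − ½ V_DS²] = 7.424 × [1.22 × 0.138 − 0.5 × 0.138²] = 1.18 mA.

Triode; I_D = 1.18 mA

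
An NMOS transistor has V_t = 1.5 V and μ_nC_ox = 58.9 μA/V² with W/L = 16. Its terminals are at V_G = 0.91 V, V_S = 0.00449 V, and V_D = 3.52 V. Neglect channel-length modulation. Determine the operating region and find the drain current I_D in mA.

Cutoff; I_D = 0 mA

V_GS = V_G − V_S = 0.91 − 0.00449 = 0.906 V; V_DS = V_D − V_S = 3.52 − 0.00449 = 3.52 V.
V_GS = 0.906 V < V_t = 1.5 V, so the transistor is in cutoff.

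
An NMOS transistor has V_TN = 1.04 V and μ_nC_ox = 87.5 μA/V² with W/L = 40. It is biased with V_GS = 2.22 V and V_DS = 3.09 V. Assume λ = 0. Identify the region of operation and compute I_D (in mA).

k_n = μ_nC_ox · (W/L) = 3.5 mA/V².
V_ov = V_GS − V_TN = 2.22 − 1.04 = 1.18 V.
Since V_DS = 3.09 V ≥ V_ov = 1.18 V, the device is in saturation.
I_D = ½ k_n V_ov² = 0.5 × 3.5 × 1.18² = 2.44 mA.

Saturation; I_D = 2.44 mA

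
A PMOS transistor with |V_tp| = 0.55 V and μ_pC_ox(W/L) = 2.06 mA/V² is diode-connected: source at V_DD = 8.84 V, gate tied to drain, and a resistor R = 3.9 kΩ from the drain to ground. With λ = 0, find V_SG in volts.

V_SG = 1.87 V

With gate tied to drain, V_SG = V_SD ≥ V_SG − |V_tp|, so the device is in saturation.
KCL at the drain: ½ k_p (V_SG − |V_tp|)² = (V_DD − V_SG)/R.
Let x = V_SG − 0.55. Then 4.02 x² + x − 8.29 = 0, giving x = 1.32 V (positive root), so V_SG = 1.87 V.
I_D = (V_DD − V_SG)/R = (8.84 − 1.87) / 3.9 = 1.79 mA.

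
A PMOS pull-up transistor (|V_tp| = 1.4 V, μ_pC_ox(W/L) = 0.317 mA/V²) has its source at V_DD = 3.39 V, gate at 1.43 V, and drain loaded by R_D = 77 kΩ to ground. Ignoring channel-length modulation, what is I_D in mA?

V_SG = V_DD − V_G = 3.39 − 1.43 = 1.96 V, so V_ov = 1.96 − 1.4 = 0.56 V.
Assume saturation: I_D = ½ k_p V_ov² = 0.5 × 0.317 × 0.56² = 0.0497 mA, giving V_SD = V_DD − I_D R_D = 3.39 − 0.0497 × 77 = -0.437 V.
But -0.437 V < V_ov = 0.56 V, so the device is actually in triode.
In triode I_D = k_p[V_ov V_SD − ½ V_SD²] and I_D = (V_DD − V_SD)/R_D. Equating: 12.2 V_SD² − 14.67 V_SD + 3.39 = 0, giving V_SD = 0.312 V (the root below V_ov).
I_D = (3.39 − 0.312) / 77 = 0.04 mA.

I_D = 0.0400 mA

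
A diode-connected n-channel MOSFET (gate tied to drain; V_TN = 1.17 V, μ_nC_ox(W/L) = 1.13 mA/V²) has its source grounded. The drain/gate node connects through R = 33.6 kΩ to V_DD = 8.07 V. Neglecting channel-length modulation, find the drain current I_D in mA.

With gate tied to drain, V_GS = V_DS ≥ V_GS − V_TN, so the device is in saturation.
KCL at the drain: ½ k_n (V_GS − V_TN)² = (V_DD − V_GS)/R.
Let x = V_GS − 1.17. Then 19 x² + x − 6.9 = 0, giving x = 0.577 V (positive root), so V_GS = 1.75 V.
I_D = (V_DD − V_GS)/R = (8.07 − 1.75) / 33.6 = 0.188 mA.

I_D = 0.188 mA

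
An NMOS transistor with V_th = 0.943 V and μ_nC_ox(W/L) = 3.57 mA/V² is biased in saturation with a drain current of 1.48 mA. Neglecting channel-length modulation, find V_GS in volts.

V_GS = 1.85 V

In saturation I_D = ½ k_n (V_GS − V_th)², so V_GS − V_th = √(2 I_D / k_n) = √(2 × 1.48 / 3.57) = 0.911 V.
V_GS = 0.943 + 0.911 = 1.85 V.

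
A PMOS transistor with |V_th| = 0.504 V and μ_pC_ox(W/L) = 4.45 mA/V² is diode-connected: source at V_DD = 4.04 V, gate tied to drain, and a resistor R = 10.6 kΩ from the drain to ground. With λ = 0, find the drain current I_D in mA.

With gate tied to drain, V_SG = V_SD ≥ V_SG − |V_th|, so the device is in saturation.
KCL at the drain: ½ k_p (V_SG − |V_th|)² = (V_DD − V_SG)/R.
Let x = V_SG − 0.504. Then 23.6 x² + x − 3.536 = 0, giving x = 0.367 V (positive root), so V_SG = 0.871 V.
I_D = (V_DD − V_SG)/R = (4.04 − 0.871) / 10.6 = 0.299 mA.

I_D = 0.299 mA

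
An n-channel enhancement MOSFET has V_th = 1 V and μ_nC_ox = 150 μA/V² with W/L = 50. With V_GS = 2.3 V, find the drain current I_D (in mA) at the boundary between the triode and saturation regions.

At the boundary V_DS = V_ov = V_GS − V_th = 2.3 − 1 = 1.3 V.
k_n = μ_nC_ox · (W/L) = 7.5 mA/V².
I_D = ½ k_n V_ov² = 0.5 × 7.5 × 1.3² = 6.34 mA.

I_D = 6.34 mA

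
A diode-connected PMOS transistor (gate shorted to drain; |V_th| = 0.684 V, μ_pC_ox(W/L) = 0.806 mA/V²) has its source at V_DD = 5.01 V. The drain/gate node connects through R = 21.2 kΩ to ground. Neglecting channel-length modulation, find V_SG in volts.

With gate tied to drain, V_SG = V_SD ≥ V_SG − |V_th|, so the device is in saturation.
KCL at the drain: ½ k_p (V_SG − |V_th|)² = (V_DD − V_SG)/R.
Let x = V_SG − 0.684. Then 8.54 x² + x − 4.326 = 0, giving x = 0.655 V (positive root), so V_SG = 1.34 V.
I_D = (V_DD − V_SG)/R = (5.01 − 1.34) / 21.2 = 0.173 mA.

V_SG = 1.34 V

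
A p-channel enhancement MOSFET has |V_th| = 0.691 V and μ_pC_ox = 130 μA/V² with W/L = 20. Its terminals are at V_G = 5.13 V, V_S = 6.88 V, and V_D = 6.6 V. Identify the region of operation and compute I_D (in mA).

V_SG = V_S − V_G = 6.88 − 5.13 = 1.75 V; V_SD = V_S − V_D = 6.88 − 6.6 = 0.28 V.
k_p = μ_pC_ox · (W/L) = 2.6 mA/V².
V_ov = V_SG − |V_th| = 1.75 − 0.691 = 1.06 V.
Since V_SD = 0.28 V < V_ov = 1.06 V, the device is in the triode region.
I_D = k_p [V_ov · V_SD − ½ V_SD²] = 2.6 × [1.06 × 0.28 − 0.5 × 0.28²] = 0.669 mA.

Triode; I_D = 0.669 mA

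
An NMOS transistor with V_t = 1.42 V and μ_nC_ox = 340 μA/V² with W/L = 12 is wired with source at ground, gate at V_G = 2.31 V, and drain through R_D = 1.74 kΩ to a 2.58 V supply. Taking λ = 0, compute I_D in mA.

I_D = 1.22 mA

V_GS = V_G = 2.31 V, so V_ov = 2.31 − 1.42 = 0.89 V.
k_n = μ_nC_ox · (W/L) = 4.08 mA/V².
Assume saturation: I_D = ½ k_n V_ov² = 0.5 × 4.08 × 0.89² = 1.62 mA, giving V_DS = V_DD − I_D R_D = 2.58 − 1.62 × 1.74 = -0.232 V.
But -0.232 V < V_ov = 0.89 V, so the device is actually in triode.
In triode I_D = k_n[V_ov V_DS − ½ V_DS²] and I_D = (V_DD − V_DS)/R_D. Equating: 3.55 V_DS² − 7.318 V_DS + 2.58 = 0, giving V_DS = 0.451 V (the root below V_ov).
I_D = (2.58 − 0.451) / 1.74 = 1.22 mA.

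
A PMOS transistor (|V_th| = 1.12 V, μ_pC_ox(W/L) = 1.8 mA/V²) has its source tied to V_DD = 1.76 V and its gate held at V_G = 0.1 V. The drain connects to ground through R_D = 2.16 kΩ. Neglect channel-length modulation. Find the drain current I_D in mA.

I_D = 0.262 mA

V_SG = V_DD − V_G = 1.76 − 0.1 = 1.66 V, so V_ov = 1.66 − 1.12 = 0.54 V.
Assume saturation: I_D = ½ k_p V_ov² = 0.5 × 1.8 × 0.54² = 0.262 mA, giving V_SD = V_DD − I_D R_D = 1.76 − 0.262 × 2.16 = 1.19 V.
V_SD = 1.19 V ≥ V_ov = 0.54 V, confirming saturation.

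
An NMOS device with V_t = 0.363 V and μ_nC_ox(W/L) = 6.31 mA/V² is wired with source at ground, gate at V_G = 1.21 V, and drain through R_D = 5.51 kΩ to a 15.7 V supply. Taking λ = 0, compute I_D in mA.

I_D = 2.26 mA

V_GS = V_G = 1.21 V, so V_ov = 1.21 − 0.363 = 0.847 V.
Assume saturation: I_D = ½ k_n V_ov² = 0.5 × 6.31 × 0.847² = 2.26 mA, giving V_DS = V_DD − I_D R_D = 15.7 − 2.26 × 5.51 = 3.23 V.
V_DS = 3.23 V ≥ V_ov = 0.847 V, confirming saturation.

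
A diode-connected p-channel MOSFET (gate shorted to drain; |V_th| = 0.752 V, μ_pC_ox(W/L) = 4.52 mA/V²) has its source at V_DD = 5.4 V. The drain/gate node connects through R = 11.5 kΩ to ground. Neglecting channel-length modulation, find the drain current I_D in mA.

I_D = 0.369 mA

With gate tied to drain, V_SG = V_SD ≥ V_SG − |V_th|, so the device is in saturation.
KCL at the drain: ½ k_p (V_SG − |V_th|)² = (V_DD − V_SG)/R.
Let x = V_SG − 0.752. Then 26 x² + x − 4.648 = 0, giving x = 0.404 V (positive root), so V_SG = 1.16 V.
I_D = (V_DD − V_SG)/R = (5.4 − 1.16) / 11.5 = 0.369 mA.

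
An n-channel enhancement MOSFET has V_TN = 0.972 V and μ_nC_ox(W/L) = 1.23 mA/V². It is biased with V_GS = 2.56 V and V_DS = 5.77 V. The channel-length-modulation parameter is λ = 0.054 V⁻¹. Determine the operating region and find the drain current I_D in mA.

Saturation; I_D = 2.03 mA

V_ov = V_GS − V_TN = 2.56 − 0.972 = 1.59 V.
Since V_DS = 5.77 V ≥ V_ov = 1.59 V, the device is in saturation.
I_D = ½ k_n V_ov² (1 + λ V_DS) = 0.5 × 1.23 × 1.59² × (1 + 0.054 × 5.77) = 2.03 mA.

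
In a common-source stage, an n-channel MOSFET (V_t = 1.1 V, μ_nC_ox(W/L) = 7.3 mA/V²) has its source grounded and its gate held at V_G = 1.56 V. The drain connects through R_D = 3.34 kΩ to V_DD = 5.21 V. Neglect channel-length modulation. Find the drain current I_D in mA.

I_D = 0.772 mA

V_GS = V_G = 1.56 V, so V_ov = 1.56 − 1.1 = 0.46 V.
Assume saturation: I_D = ½ k_n V_ov² = 0.5 × 7.3 × 0.46² = 0.772 mA, giving V_DS = V_DD − I_D R_D = 5.21 − 0.772 × 3.34 = 2.63 V.
V_DS = 2.63 V ≥ V_ov = 0.46 V, confirming saturation.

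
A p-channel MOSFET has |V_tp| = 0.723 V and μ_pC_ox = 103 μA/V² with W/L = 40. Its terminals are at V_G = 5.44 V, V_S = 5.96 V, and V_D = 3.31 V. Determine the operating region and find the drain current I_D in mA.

V_SG = V_S − V_G = 5.96 − 5.44 = 0.52 V; V_SD = V_S − V_D = 5.96 − 3.31 = 2.65 V.
V_SG = 0.52 V < |V_tp| = 0.723 V, so the transistor is in cutoff.

Cutoff; I_D = 0 mA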